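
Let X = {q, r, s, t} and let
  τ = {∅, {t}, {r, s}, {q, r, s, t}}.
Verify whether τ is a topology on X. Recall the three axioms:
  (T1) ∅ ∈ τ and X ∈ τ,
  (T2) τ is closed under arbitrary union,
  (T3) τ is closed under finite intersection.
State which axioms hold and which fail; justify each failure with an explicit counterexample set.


τ is NOT a topology on X.

Axiom (T1): ∅ ∈ τ? Yes; X ∈ τ? Yes.
Axiom (T2/T3): check pairwise unions and intersections of members of τ.
Counterexample for (T2): {t} ∪ {r, s} = {r, s, t} ∉ τ. Therefore τ is NOT a topology.


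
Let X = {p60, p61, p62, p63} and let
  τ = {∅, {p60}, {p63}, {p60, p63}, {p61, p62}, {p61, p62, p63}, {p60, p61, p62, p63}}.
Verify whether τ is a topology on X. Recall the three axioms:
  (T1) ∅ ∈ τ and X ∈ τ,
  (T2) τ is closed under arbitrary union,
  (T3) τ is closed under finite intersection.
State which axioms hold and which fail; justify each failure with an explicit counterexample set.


τ is NOT a topology on X.

Axiom (T1): ∅ ∈ τ? Yes; X ∈ τ? Yes.
Axiom (T2/T3): check pairwise unions and intersections of members of τ.
Counterexample for (T2): {p60} ∪ {p61, p62} = {p60, p61, p62} ∉ τ. Therefore τ is NOT a topology.


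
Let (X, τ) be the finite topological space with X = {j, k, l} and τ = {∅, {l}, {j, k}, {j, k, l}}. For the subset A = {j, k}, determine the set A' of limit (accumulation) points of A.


A' = {j, k}

For each x ∈ X, list the open sets U ∈ τ with x ∈ U, then check whether U ∩ (A ∖ {x}) ≠ ∅ for every such U.
  x = j: opens ∋ x are {j, k}, {j, k, l}; each meets A ∖ {j}, so x IS a limit point.
  x = k: opens ∋ x are {j, k}, {j, k, l}; each meets A ∖ {k}, so x IS a limit point.
  x = l: open {l} ∋ x has {l} ∩ (A ∖ {l}) = ∅, so x is NOT a limit point.
Collecting: A' = {j, k}.


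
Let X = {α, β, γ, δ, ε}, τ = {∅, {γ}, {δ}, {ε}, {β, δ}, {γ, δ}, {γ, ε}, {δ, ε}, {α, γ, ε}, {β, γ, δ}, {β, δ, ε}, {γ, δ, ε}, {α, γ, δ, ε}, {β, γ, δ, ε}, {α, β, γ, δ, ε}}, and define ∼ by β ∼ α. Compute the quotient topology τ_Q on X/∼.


X/∼ = {[α=β], [γ], [δ], [ε]}; |τ_Q| = 9.

Equivalence classes: [α=β], [γ], [δ], [ε].
Quotient map π: X → X/∼ sends α ↦ [α=β], β ↦ [α=β], γ ↦ [γ], δ ↦ [δ], ε ↦ [ε].
For each subset V ⊆ X/∼, compute π^{-1}(V) ⊆ X and check whether π^{-1}(V) ∈ τ. V is open in τ_Q iff π^{-1}(V) ∈ τ.
  V = {}: π^{-1}(V) = ∅ ∈ τ ✓.
  V = {[α=β]}: π^{-1}(V) = {α, β} ∉ τ ✗.
  V = {[γ]}: π^{-1}(V) = {γ} ∈ τ ✓.
  V = {[α=β], [γ]}: π^{-1}(V) = {α, β, γ} ∉ τ ✗.
  V = {[δ]}: π^{-1}(V) = {δ} ∈ τ ✓.
  V = {[α=β], [δ]}: π^{-1}(V) = {α, β, δ} ∉ τ ✗.
  V = {[γ], [δ]}: π^{-1}(V) = {γ, δ} ∈ τ ✓.
  V = {[α=β], [γ], [δ]}: π^{-1}(V) = {α, β, γ, δ} ∉ τ ✗.
  V = {[ε]}: π^{-1}(V) = {ε} ∈ τ ✓.
  V = {[α=β], [ε]}: π^{-1}(V) = {α, β, ε} ∉ τ ✗.
  V = {[γ], [ε]}: π^{-1}(V) = {γ, ε} ∈ τ ✓.
  V = {[α=β], [γ], [ε]}: π^{-1}(V) = {α, β, γ, ε} ∉ τ ✗.
  V = {[δ], [ε]}: π^{-1}(V) = {δ, ε} ∈ τ ✓.
  V = {[α=β], [δ], [ε]}: π^{-1}(V) = {α, β, δ, ε} ∉ τ ✗.
  V = {[γ], [δ], [ε]}: π^{-1}(V) = {γ, δ, ε} ∈ τ ✓.
  V = {[α=β], [γ], [δ], [ε]}: π^{-1}(V) = {α, β, γ, δ, ε} ∈ τ ✓.
Open sets in the quotient: τ_Q = {{}, {[γ]}, {[δ]}, {[γ], [δ]}, {[ε]}, {[γ], [ε]}, {[δ], [ε]}, {[γ], [δ], [ε]}, {[α=β], [γ], [δ], [ε]}} (9 elements).


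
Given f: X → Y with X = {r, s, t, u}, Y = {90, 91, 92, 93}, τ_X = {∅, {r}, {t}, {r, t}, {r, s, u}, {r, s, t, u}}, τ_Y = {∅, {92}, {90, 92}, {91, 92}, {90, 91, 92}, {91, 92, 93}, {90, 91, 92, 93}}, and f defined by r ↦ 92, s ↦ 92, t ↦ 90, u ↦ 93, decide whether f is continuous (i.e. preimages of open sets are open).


f is NOT continuous.

Compute f^{-1}(U) for each U ∈ τ_Y:
  U = ∅: f^{-1}(U) = ∅ ∈ τ_X ✓.
  U = {92}: f^{-1}(U) = {r, s} ∉ τ_X ✗.
  U = {90, 92}: f^{-1}(U) = {r, s, t} ∉ τ_X ✗.
  U = {91, 92}: f^{-1}(U) = {r, s} ∉ τ_X ✗.
  U = {90, 91, 92}: f^{-1}(U) = {r, s, t} ∉ τ_X ✗.
  U = {91, 92, 93}: f^{-1}(U) = {r, s, u} ∈ τ_X ✓.
  U = {90, 91, 92, 93}: f^{-1}(U) = {r, s, t, u} ∈ τ_X ✓.
Found U = {92} with f^{-1}(U) = {r, s} not in τ_X. Therefore f is NOT continuous.


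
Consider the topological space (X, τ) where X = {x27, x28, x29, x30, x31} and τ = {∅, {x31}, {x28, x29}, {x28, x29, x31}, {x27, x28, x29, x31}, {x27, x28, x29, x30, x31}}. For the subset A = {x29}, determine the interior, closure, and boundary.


int(A) = ∅, cl(A) = {x27, x28, x29, x30}, ∂A = {x27, x28, x29, x30}.

Closed sets in (X, τ) are complements of opens:
  closed(X, τ) = {∅, {x30}, {x27, x30}, {x27, x30, x31}, {x27, x28, x29, x30}, {x27, x28, x29, x30, x31}}.
int(A) = ⋃ {U ∈ τ : U ⊆ A}. Opens contained in A: ∅.
Taking the union of these: int(A) = ∅.
cl(A) = ⋂ {C closed : A ⊆ C}. Closed sets containing A: {x27, x28, x29, x30}, {x27, x28, x29, x30, x31}.
Intersecting these: cl(A) = {x27, x28, x29, x30}.
∂A = cl(A) ∖ int(A) = {x27, x28, x29, x30} ∖ ∅ = {x27, x28, x29, x30}.


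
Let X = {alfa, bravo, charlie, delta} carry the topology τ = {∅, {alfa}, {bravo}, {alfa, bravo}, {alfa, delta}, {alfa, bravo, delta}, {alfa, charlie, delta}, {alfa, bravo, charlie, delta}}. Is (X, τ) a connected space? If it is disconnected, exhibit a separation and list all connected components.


(X, τ) is disconnected; components = [{bravo}, {alfa, charlie, delta}].

Find clopen sets (U ∈ τ with X ∖ U ∈ τ):
  U = ∅, X ∖ U = {alfa, bravo, charlie, delta} — both open, so U is clopen.
  U = {bravo}, X ∖ U = {alfa, charlie, delta} — both open, so U is clopen.
  U = {alfa, charlie, delta}, X ∖ U = {bravo} — both open, so U is clopen.
  U = {alfa, bravo, charlie, delta}, X ∖ U = ∅ — both open, so U is clopen.
Nontrivial clopen(s) exist: e.g. {bravo}. So (X, τ) is disconnected.
Compute connected components by grouping points that agree on all clopens:
  component: {bravo}
  component: {alfa, charlie, delta}


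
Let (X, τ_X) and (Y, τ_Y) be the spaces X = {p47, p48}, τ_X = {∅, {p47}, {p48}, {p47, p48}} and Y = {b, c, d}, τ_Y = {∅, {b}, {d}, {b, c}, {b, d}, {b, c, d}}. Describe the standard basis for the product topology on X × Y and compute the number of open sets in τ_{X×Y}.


Basis B = {∅ × ∅, {p47} × {b}, {p47} × {d}, {p48} × {b}, {p48} × {d}, {p47} × {b, c}, {p47} × {b, d}, {p47, p48} × {b}, {p47, p48} × {d}, {p48} × {b, c}, {p48} × {b, d}, {p47} × {b, c, d}, {p48} × {b, c, d}, {p47, p48} × {b, c}, {p47, p48} × {b, d}, {p47, p48} × {b, c, d}}; |τ_{X×Y}| = 36.

Enumerate products U × V with U ∈ τ_X, V ∈ τ_Y (deduplicated):
  ∅ × ∅ = {} (∅)
  {p47} × {b} = {(p47,b)}
  {p47} × {d} = {(p47,d)}
  {p48} × {b} = {(p48,b)}
  {p48} × {d} = {(p48,d)}
  {p47} × {b, c} = {(p47,b), (p47,c)}
  {p47} × {b, d} = {(p47,b), (p47,d)}
  {p47, p48} × {b} = {(p47,b), (p48,b)}
  {p47, p48} × {d} = {(p47,d), (p48,d)}
  {p48} × {b, c} = {(p48,b), (p48,c)}
  {p48} × {b, d} = {(p48,b), (p48,d)}
  {p47} × {b, c, d} = {(p47,b), (p47,c), (p47,d)}
  {p48} × {b, c, d} = {(p48,b), (p48,c), (p48,d)}
  {p47, p48} × {b, c} = {(p47,b), (p47,c), (p48,b), (p48,c)}
  {p47, p48} × {b, d} = {(p47,b), (p47,d), (p48,b), (p48,d)}
  {p47, p48} × {b, c, d} = {(p47,b), (p47,c), (p47,d), (p48,b), (p48,c), (p48,d)}
These 16 distinct sets form the basis B.
Close under arbitrary unions to get τ_{X×Y}; counting gives |τ_{X×Y}| = 36.


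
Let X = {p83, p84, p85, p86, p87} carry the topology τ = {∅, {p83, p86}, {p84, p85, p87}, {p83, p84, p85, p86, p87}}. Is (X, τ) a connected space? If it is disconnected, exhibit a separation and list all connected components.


(X, τ) is disconnected; components = [{p83, p86}, {p84, p85, p87}].

Find clopen sets (U ∈ τ with X ∖ U ∈ τ):
  U = ∅, X ∖ U = {p83, p84, p85, p86, p87} — both open, so U is clopen.
  U = {p83, p86}, X ∖ U = {p84, p85, p87} — both open, so U is clopen.
  U = {p84, p85, p87}, X ∖ U = {p83, p86} — both open, so U is clopen.
  U = {p83, p84, p85, p86, p87}, X ∖ U = ∅ — both open, so U is clopen.
Nontrivial clopen(s) exist: e.g. {p83, p86}. So (X, τ) is disconnected.
Compute connected components by grouping points that agree on all clopens:
  component: {p83, p86}
  component: {p84, p85, p87}


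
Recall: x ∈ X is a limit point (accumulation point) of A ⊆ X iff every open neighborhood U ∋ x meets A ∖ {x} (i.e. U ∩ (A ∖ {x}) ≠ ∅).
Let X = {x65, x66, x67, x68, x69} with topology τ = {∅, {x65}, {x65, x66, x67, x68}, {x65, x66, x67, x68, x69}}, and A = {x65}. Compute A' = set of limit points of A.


A' = {x66, x67, x68, x69}

For each x ∈ X, list the open sets U ∈ τ with x ∈ U, then check whether U ∩ (A ∖ {x}) ≠ ∅ for every such U.
  x = x65: open {x65} ∋ x has {x65} ∩ (A ∖ {x65}) = ∅, so x is NOT a limit point.
  x = x66: opens ∋ x are {x65, x66, x67, x68}, {x65, x66, x67, x68, x69}; each meets A ∖ {x66}, so x IS a limit point.
  x = x67: opens ∋ x are {x65, x66, x67, x68}, {x65, x66, x67, x68, x69}; each meets A ∖ {x67}, so x IS a limit point.
  x = x68: opens ∋ x are {x65, x66, x67, x68}, {x65, x66, x67, x68, x69}; each meets A ∖ {x68}, so x IS a limit point.
  x = x69: opens ∋ x are {x65, x66, x67, x68, x69}; each meets A ∖ {x69}, so x IS a limit point.
Collecting: A' = {x66, x67, x68, x69}.


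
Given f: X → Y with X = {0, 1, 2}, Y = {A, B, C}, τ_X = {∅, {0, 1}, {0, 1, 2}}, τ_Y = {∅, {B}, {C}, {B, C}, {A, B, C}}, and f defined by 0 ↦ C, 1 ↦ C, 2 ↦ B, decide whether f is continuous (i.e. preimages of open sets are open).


f is NOT continuous.

Compute f^{-1}(U) for each U ∈ τ_Y:
  U = ∅: f^{-1}(U) = ∅ ∈ τ_X ✓.
  U = {B}: f^{-1}(U) = {2} ∉ τ_X ✗.
  U = {C}: f^{-1}(U) = {0, 1} ∈ τ_X ✓.
  U = {B, C}: f^{-1}(U) = {0, 1, 2} ∈ τ_X ✓.
  U = {A, B, C}: f^{-1}(U) = {0, 1, 2} ∈ τ_X ✓.
Found U = {B} with f^{-1}(U) = {2} not in τ_X. Therefore f is NOT continuous.


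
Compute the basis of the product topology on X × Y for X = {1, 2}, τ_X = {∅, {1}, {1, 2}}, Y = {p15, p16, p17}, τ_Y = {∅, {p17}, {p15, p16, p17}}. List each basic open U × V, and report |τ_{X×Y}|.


Basis B = {∅ × ∅, {1} × {p17}, {1, 2} × {p17}, {1} × {p15, p16, p17}, {1, 2} × {p15, p16, p17}}; |τ_{X×Y}| = 6.

Enumerate products U × V with U ∈ τ_X, V ∈ τ_Y (deduplicated):
  ∅ × ∅ = {} (∅)
  {1} × {p17} = {(1,p17)}
  {1, 2} × {p17} = {(1,p17), (2,p17)}
  {1} × {p15, p16, p17} = {(1,p15), (1,p16), (1,p17)}
  {1, 2} × {p15, p16, p17} = {(1,p15), (1,p16), (1,p17), (2,p15), (2,p16), (2,p17)}
These 5 distinct sets form the basis B.
Close under arbitrary unions to get τ_{X×Y}; counting gives |τ_{X×Y}| = 6.


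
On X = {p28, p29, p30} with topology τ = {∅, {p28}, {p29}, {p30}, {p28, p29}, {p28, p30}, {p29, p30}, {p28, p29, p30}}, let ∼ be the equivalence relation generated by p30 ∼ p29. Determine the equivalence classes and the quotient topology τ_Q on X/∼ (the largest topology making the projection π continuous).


X/∼ = {[p28], [p29=p30]}; |τ_Q| = 4.

Equivalence classes: [p28], [p29=p30].
Quotient map π: X → X/∼ sends p28 ↦ [p28], p29 ↦ [p29=p30], p30 ↦ [p29=p30].
For each subset V ⊆ X/∼, compute π^{-1}(V) ⊆ X and check whether π^{-1}(V) ∈ τ. V is open in τ_Q iff π^{-1}(V) ∈ τ.
  V = {}: π^{-1}(V) = ∅ ∈ τ ✓.
  V = {[p28]}: π^{-1}(V) = {p28} ∈ τ ✓.
  V = {[p29=p30]}: π^{-1}(V) = {p29, p30} ∈ τ ✓.
  V = {[p28], [p29=p30]}: π^{-1}(V) = {p28, p29, p30} ∈ τ ✓.
Open sets in the quotient: τ_Q = {{}, {[p28]}, {[p29=p30]}, {[p28], [p29=p30]}} (4 elements).


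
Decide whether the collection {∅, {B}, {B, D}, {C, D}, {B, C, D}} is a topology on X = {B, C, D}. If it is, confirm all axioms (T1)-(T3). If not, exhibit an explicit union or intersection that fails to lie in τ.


τ is NOT a topology on X.

Axiom (T1): ∅ ∈ τ? Yes; X ∈ τ? Yes.
Axiom (T2/T3): check pairwise unions and intersections of members of τ.
Counterexample for (T3): {B, D} ∩ {C, D} = {D} ∉ τ. Therefore τ is NOT a topology.


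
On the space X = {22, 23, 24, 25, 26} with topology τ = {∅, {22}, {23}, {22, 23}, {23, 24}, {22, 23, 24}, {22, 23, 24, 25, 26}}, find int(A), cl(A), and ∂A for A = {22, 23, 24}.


int(A) = {22, 23, 24}, cl(A) = {22, 23, 24, 25, 26}, ∂A = {25, 26}.

Closed sets in (X, τ) are complements of opens:
  closed(X, τ) = {∅, {25, 26}, {22, 25, 26}, {24, 25, 26}, {22, 24, 25, 26}, {23, 24, 25, 26}, {22, 23, 24, 25, 26}}.
int(A) = ⋃ {U ∈ τ : U ⊆ A}. Opens contained in A: ∅, {22}, {23}, {22, 23}, {23, 24}, {22, 23, 24}.
Taking the union of these: int(A) = {22, 23, 24}.
cl(A) = ⋂ {C closed : A ⊆ C}. Closed sets containing A: {22, 23, 24, 25, 26}.
Intersecting these: cl(A) = {22, 23, 24, 25, 26}.
∂A = cl(A) ∖ int(A) = {22, 23, 24, 25, 26} ∖ {22, 23, 24} = {25, 26}.


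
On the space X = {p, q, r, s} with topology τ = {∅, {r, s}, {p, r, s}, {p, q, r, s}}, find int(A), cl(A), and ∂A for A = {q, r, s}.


int(A) = {r, s}, cl(A) = {p, q, r, s}, ∂A = {p, q}.

Closed sets in (X, τ) are complements of opens:
  closed(X, τ) = {∅, {q}, {p, q}, {p, q, r, s}}.
int(A) = ⋃ {U ∈ τ : U ⊆ A}. Opens contained in A: ∅, {r, s}.
Taking the union of these: int(A) = {r, s}.
cl(A) = ⋂ {C closed : A ⊆ C}. Closed sets containing A: {p, q, r, s}.
Intersecting these: cl(A) = {p, q, r, s}.
∂A = cl(A) ∖ int(A) = {p, q, r, s} ∖ {r, s} = {p, q}.


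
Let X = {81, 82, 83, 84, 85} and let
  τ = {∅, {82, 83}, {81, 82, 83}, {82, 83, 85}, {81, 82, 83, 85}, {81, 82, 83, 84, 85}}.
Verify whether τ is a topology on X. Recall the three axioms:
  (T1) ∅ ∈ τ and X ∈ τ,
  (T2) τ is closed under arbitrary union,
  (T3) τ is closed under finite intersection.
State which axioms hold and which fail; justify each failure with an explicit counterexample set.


τ IS a topology on X.

Axiom (T1): ∅ ∈ τ? Yes; X ∈ τ? Yes.
Axiom (T2/T3): check pairwise unions and intersections of members of τ.
All pairwise intersections and unions checked — each lies in τ. Therefore τ satisfies (T1), (T2), (T3): it IS a topology on X.


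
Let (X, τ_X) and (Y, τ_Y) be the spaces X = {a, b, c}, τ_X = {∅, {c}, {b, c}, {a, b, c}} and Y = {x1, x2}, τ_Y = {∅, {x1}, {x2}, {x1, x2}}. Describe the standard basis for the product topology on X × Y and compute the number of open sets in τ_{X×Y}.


Basis B = {∅ × ∅, {c} × {x1}, {c} × {x2}, {b, c} × {x1}, {b, c} × {x2}, {c} × {x1, x2}, {a, b, c} × {x1}, {a, b, c} × {x2}, {b, c} × {x1, x2}, {a, b, c} × {x1, x2}}; |τ_{X×Y}| = 16.

Enumerate products U × V with U ∈ τ_X, V ∈ τ_Y (deduplicated):
  ∅ × ∅ = {} (∅)
  {c} × {x1} = {(c,x1)}
  {c} × {x2} = {(c,x2)}
  {b, c} × {x1} = {(b,x1), (c,x1)}
  {b, c} × {x2} = {(b,x2), (c,x2)}
  {c} × {x1, x2} = {(c,x1), (c,x2)}
  {a, b, c} × {x1} = {(a,x1), (b,x1), (c,x1)}
  {a, b, c} × {x2} = {(a,x2), (b,x2), (c,x2)}
  {b, c} × {x1, x2} = {(b,x1), (b,x2), (c,x1), (c,x2)}
  {a, b, c} × {x1, x2} = {(a,x1), (a,x2), (b,x1), (b,x2), (c,x1), (c,x2)}
These 10 distinct sets form the basis B.
Close under arbitrary unions to get τ_{X×Y}; counting gives |τ_{X×Y}| = 16.


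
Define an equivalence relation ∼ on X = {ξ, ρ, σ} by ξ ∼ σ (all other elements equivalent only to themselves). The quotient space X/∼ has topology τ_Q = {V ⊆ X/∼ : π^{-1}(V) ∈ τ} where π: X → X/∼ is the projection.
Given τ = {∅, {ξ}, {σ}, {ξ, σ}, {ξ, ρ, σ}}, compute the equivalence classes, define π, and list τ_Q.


X/∼ = {[ξ=σ], [ρ]}; |τ_Q| = 3.

Equivalence classes: [ξ=σ], [ρ].
Quotient map π: X → X/∼ sends ξ ↦ [ξ=σ], ρ ↦ [ρ], σ ↦ [ξ=σ].
For each subset V ⊆ X/∼, compute π^{-1}(V) ⊆ X and check whether π^{-1}(V) ∈ τ. V is open in τ_Q iff π^{-1}(V) ∈ τ.
  V = {}: π^{-1}(V) = ∅ ∈ τ ✓.
  V = {[ξ=σ]}: π^{-1}(V) = {ξ, σ} ∈ τ ✓.
  V = {[ρ]}: π^{-1}(V) = {ρ} ∉ τ ✗.
  V = {[ξ=σ], [ρ]}: π^{-1}(V) = {ξ, ρ, σ} ∈ τ ✓.
Open sets in the quotient: τ_Q = {{}, {[ξ=σ]}, {[ξ=σ], [ρ]}} (3 elements).


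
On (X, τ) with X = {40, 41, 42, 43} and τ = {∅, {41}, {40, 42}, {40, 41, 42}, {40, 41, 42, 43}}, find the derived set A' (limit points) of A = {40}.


A' = {42, 43}

For each x ∈ X, list the open sets U ∈ τ with x ∈ U, then check whether U ∩ (A ∖ {x}) ≠ ∅ for every such U.
  x = 40: open {40, 42} ∋ x has {40, 42} ∩ (A ∖ {40}) = ∅, so x is NOT a limit point.
  x = 41: open {41} ∋ x has {41} ∩ (A ∖ {41}) = ∅, so x is NOT a limit point.
  x = 42: opens ∋ x are {40, 42}, {40, 41, 42}, {40, 41, 42, 43}; each meets A ∖ {42}, so x IS a limit point.
  x = 43: opens ∋ x are {40, 41, 42, 43}; each meets A ∖ {43}, so x IS a limit point.
Collecting: A' = {42, 43}.


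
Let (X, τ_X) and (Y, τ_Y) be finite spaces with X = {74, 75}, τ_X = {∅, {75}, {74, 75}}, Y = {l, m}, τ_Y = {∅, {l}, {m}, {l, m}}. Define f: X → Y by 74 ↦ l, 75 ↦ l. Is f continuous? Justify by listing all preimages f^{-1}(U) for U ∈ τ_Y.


f IS continuous.

Compute f^{-1}(U) for each U ∈ τ_Y:
  U = ∅: f^{-1}(U) = ∅ ∈ τ_X ✓.
  U = {l}: f^{-1}(U) = {74, 75} ∈ τ_X ✓.
  U = {m}: f^{-1}(U) = ∅ ∈ τ_X ✓.
  U = {l, m}: f^{-1}(U) = {74, 75} ∈ τ_X ✓.
Every preimage lies in τ_X, so f IS continuous.


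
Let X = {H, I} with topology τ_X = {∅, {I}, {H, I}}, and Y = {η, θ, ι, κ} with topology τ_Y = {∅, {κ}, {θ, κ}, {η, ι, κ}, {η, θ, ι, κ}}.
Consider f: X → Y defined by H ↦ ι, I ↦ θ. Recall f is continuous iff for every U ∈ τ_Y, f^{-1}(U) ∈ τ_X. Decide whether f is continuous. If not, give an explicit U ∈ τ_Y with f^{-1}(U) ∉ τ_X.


f is NOT continuous.

Compute f^{-1}(U) for each U ∈ τ_Y:
  U = ∅: f^{-1}(U) = ∅ ∈ τ_X ✓.
  U = {κ}: f^{-1}(U) = ∅ ∈ τ_X ✓.
  U = {θ, κ}: f^{-1}(U) = {I} ∈ τ_X ✓.
  U = {η, ι, κ}: f^{-1}(U) = {H} ∉ τ_X ✗.
  U = {η, θ, ι, κ}: f^{-1}(U) = {H, I} ∈ τ_X ✓.
Found U = {η, ι, κ} with f^{-1}(U) = {H} not in τ_X. Therefore f is NOT continuous.


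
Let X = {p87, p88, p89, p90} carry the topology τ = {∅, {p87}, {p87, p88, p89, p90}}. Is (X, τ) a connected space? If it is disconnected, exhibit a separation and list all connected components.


(X, τ) is connected.

Find clopen sets (U ∈ τ with X ∖ U ∈ τ):
  U = ∅, X ∖ U = {p87, p88, p89, p90} — both open, so U is clopen.
  U = {p87, p88, p89, p90}, X ∖ U = ∅ — both open, so U is clopen.
Only trivial clopens (∅ and X) exist, so (X, τ) is connected.
Compute connected components by grouping points that agree on all clopens:
  component: {p87, p88, p89, p90}


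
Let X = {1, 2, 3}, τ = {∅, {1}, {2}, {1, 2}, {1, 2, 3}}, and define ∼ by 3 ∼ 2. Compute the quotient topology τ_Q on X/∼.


X/∼ = {[1], [2=3]}; |τ_Q| = 3.

Equivalence classes: [1], [2=3].
Quotient map π: X → X/∼ sends 1 ↦ [1], 2 ↦ [2=3], 3 ↦ [2=3].
For each subset V ⊆ X/∼, compute π^{-1}(V) ⊆ X and check whether π^{-1}(V) ∈ τ. V is open in τ_Q iff π^{-1}(V) ∈ τ.
  V = {}: π^{-1}(V) = ∅ ∈ τ ✓.
  V = {[1]}: π^{-1}(V) = {1} ∈ τ ✓.
  V = {[2=3]}: π^{-1}(V) = {2, 3} ∉ τ ✗.
  V = {[1], [2=3]}: π^{-1}(V) = {1, 2, 3} ∈ τ ✓.
Open sets in the quotient: τ_Q = {{}, {[1]}, {[1], [2=3]}} (3 elements).


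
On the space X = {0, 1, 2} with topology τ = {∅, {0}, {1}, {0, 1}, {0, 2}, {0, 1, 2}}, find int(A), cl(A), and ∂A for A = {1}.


int(A) = {1}, cl(A) = {1}, ∂A = ∅.

Closed sets in (X, τ) are complements of opens:
  closed(X, τ) = {∅, {1}, {2}, {0, 2}, {1, 2}, {0, 1, 2}}.
int(A) = ⋃ {U ∈ τ : U ⊆ A}. Opens contained in A: ∅, {1}.
Taking the union of these: int(A) = {1}.
cl(A) = ⋂ {C closed : A ⊆ C}. Closed sets containing A: {1}, {1, 2}, {0, 1, 2}.
Intersecting these: cl(A) = {1}.
∂A = cl(A) ∖ int(A) = {1} ∖ {1} = ∅.


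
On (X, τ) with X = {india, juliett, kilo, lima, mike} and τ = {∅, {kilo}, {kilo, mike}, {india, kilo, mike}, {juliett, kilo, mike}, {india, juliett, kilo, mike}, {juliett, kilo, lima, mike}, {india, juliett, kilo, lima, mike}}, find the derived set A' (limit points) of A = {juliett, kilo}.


A' = {india, juliett, lima, mike}

For each x ∈ X, list the open sets U ∈ τ with x ∈ U, then check whether U ∩ (A ∖ {x}) ≠ ∅ for every such U.
  x = india: opens ∋ x are {india, kilo, mike}, {india, juliett, kilo, mike}, {india, juliett, kilo, lima, mike}; each meets A ∖ {india}, so x IS a limit point.
  x = juliett: opens ∋ x are {juliett, kilo, mike}, {india, juliett, kilo, mike}, {juliett, kilo, lima, mike}, {india, juliett, kilo, lima, mike}; each meets A ∖ {juliett}, so x IS a limit point.
  x = kilo: open {kilo} ∋ x has {kilo} ∩ (A ∖ {kilo}) = ∅, so x is NOT a limit point.
  x = lima: opens ∋ x are {juliett, kilo, lima, mike}, {india, juliett, kilo, lima, mike}; each meets A ∖ {lima}, so x IS a limit point.
  x = mike: opens ∋ x are {kilo, mike}, {india, kilo, mike}, {juliett, kilo, mike}, {india, juliett, kilo, mike}, {juliett, kilo, lima, mike}, {india, juliett, kilo, lima, mike}; each meets A ∖ {mike}, so x IS a limit point.
Collecting: A' = {india, juliett, lima, mike}.


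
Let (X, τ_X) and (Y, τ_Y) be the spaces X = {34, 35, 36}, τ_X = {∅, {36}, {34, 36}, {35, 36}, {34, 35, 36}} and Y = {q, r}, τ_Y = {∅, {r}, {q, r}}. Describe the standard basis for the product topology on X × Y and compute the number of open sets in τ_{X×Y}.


Basis B = {∅ × ∅, {36} × {r}, {34, 36} × {r}, {35, 36} × {r}, {36} × {q, r}, {34, 35, 36} × {r}, {34, 36} × {q, r}, {35, 36} × {q, r}, {34, 35, 36} × {q, r}}; |τ_{X×Y}| = 14.

Enumerate products U × V with U ∈ τ_X, V ∈ τ_Y (deduplicated):
  ∅ × ∅ = {} (∅)
  {36} × {r} = {(36,r)}
  {34, 36} × {r} = {(34,r), (36,r)}
  {35, 36} × {r} = {(35,r), (36,r)}
  {36} × {q, r} = {(36,q), (36,r)}
  {34, 35, 36} × {r} = {(34,r), (35,r), (36,r)}
  {34, 36} × {q, r} = {(34,q), (34,r), (36,q), (36,r)}
  {35, 36} × {q, r} = {(35,q), (35,r), (36,q), (36,r)}
  {34, 35, 36} × {q, r} = {(34,q), (34,r), (35,q), (35,r), (36,q), (36,r)}
These 9 distinct sets form the basis B.
Close under arbitrary unions to get τ_{X×Y}; counting gives |τ_{X×Y}| = 14.


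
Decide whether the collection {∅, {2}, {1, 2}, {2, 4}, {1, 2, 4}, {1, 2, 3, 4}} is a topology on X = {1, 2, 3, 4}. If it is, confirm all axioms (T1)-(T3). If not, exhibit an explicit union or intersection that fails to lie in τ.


τ IS a topology on X.

Axiom (T1): ∅ ∈ τ? Yes; X ∈ τ? Yes.
Axiom (T2/T3): check pairwise unions and intersections of members of τ.
All pairwise intersections and unions checked — each lies in τ. Therefore τ satisfies (T1), (T2), (T3): it IS a topology on X.


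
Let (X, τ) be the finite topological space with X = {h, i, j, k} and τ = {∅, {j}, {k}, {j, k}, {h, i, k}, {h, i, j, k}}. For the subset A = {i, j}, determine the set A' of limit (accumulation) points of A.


A' = {h}

For each x ∈ X, list the open sets U ∈ τ with x ∈ U, then check whether U ∩ (A ∖ {x}) ≠ ∅ for every such U.
  x = h: opens ∋ x are {h, i, k}, {h, i, j, k}; each meets A ∖ {h}, so x IS a limit point.
  x = i: open {h, i, k} ∋ x has {h, i, k} ∩ (A ∖ {i}) = ∅, so x is NOT a limit point.
  x = j: open {j} ∋ x has {j} ∩ (A ∖ {j}) = ∅, so x is NOT a limit point.
  x = k: open {k} ∋ x has {k} ∩ (A ∖ {k}) = ∅, so x is NOT a limit point.
Collecting: A' = {h}.


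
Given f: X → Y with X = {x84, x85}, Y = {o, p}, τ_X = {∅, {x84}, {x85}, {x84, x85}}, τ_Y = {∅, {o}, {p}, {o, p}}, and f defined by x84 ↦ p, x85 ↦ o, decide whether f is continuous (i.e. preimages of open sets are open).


f IS continuous.

Compute f^{-1}(U) for each U ∈ τ_Y:
  U = ∅: f^{-1}(U) = ∅ ∈ τ_X ✓.
  U = {o}: f^{-1}(U) = {x85} ∈ τ_X ✓.
  U = {p}: f^{-1}(U) = {x84} ∈ τ_X ✓.
  U = {o, p}: f^{-1}(U) = {x84, x85} ∈ τ_X ✓.
Every preimage lies in τ_X, so f IS continuous.


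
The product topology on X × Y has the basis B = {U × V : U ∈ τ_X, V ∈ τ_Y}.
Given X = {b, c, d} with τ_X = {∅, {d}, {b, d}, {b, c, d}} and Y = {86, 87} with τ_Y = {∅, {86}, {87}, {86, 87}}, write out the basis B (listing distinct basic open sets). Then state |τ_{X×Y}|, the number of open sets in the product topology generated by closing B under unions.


Basis B = {∅ × ∅, {d} × {86}, {d} × {87}, {b, d} × {86}, {b, d} × {87}, {d} × {86, 87}, {b, c, d} × {86}, {b, c, d} × {87}, {b, d} × {86, 87}, {b, c, d} × {86, 87}}; |τ_{X×Y}| = 16.

Enumerate products U × V with U ∈ τ_X, V ∈ τ_Y (deduplicated):
  ∅ × ∅ = {} (∅)
  {d} × {86} = {(d,86)}
  {d} × {87} = {(d,87)}
  {b, d} × {86} = {(b,86), (d,86)}
  {b, d} × {87} = {(b,87), (d,87)}
  {d} × {86, 87} = {(d,86), (d,87)}
  {b, c, d} × {86} = {(b,86), (c,86), (d,86)}
  {b, c, d} × {87} = {(b,87), (c,87), (d,87)}
  {b, d} × {86, 87} = {(b,86), (b,87), (d,86), (d,87)}
  {b, c, d} × {86, 87} = {(b,86), (b,87), (c,86), (c,87), (d,86), (d,87)}
These 10 distinct sets form the basis B.
Close under arbitrary unions to get τ_{X×Y}; counting gives |τ_{X×Y}| = 16.


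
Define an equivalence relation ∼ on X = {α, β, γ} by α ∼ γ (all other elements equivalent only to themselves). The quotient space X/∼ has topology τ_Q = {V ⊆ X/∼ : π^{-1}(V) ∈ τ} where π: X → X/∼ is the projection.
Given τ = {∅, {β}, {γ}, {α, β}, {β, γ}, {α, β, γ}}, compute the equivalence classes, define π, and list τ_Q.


X/∼ = {[α=γ], [β]}; |τ_Q| = 3.

Equivalence classes: [α=γ], [β].
Quotient map π: X → X/∼ sends α ↦ [α=γ], β ↦ [β], γ ↦ [α=γ].
For each subset V ⊆ X/∼, compute π^{-1}(V) ⊆ X and check whether π^{-1}(V) ∈ τ. V is open in τ_Q iff π^{-1}(V) ∈ τ.
  V = {}: π^{-1}(V) = ∅ ∈ τ ✓.
  V = {[α=γ]}: π^{-1}(V) = {α, γ} ∉ τ ✗.
  V = {[β]}: π^{-1}(V) = {β} ∈ τ ✓.
  V = {[α=γ], [β]}: π^{-1}(V) = {α, β, γ} ∈ τ ✓.
Open sets in the quotient: τ_Q = {{}, {[β]}, {[α=γ], [β]}} (3 elements).


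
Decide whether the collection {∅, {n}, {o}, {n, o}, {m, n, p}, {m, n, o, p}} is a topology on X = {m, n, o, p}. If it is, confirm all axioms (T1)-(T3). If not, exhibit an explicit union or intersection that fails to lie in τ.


τ IS a topology on X.

Axiom (T1): ∅ ∈ τ? Yes; X ∈ τ? Yes.
Axiom (T2/T3): check pairwise unions and intersections of members of τ.
All pairwise intersections and unions checked — each lies in τ. Therefore τ satisfies (T1), (T2), (T3): it IS a topology on X.


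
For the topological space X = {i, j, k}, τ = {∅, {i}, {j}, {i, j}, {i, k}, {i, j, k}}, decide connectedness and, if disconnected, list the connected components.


(X, τ) is disconnected; components = [{j}, {i, k}].

Find clopen sets (U ∈ τ with X ∖ U ∈ τ):
  U = ∅, X ∖ U = {i, j, k} — both open, so U is clopen.
  U = {j}, X ∖ U = {i, k} — both open, so U is clopen.
  U = {i, k}, X ∖ U = {j} — both open, so U is clopen.
  U = {i, j, k}, X ∖ U = ∅ — both open, so U is clopen.
Nontrivial clopen(s) exist: e.g. {i, k}. So (X, τ) is disconnected.
Compute connected components by grouping points that agree on all clopens:
  component: {j}
  component: {i, k}


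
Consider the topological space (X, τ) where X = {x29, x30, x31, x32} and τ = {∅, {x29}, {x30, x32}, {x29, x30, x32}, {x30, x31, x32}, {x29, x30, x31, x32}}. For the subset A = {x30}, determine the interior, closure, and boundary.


int(A) = ∅, cl(A) = {x30, x31, x32}, ∂A = {x30, x31, x32}.

Closed sets in (X, τ) are complements of opens:
  closed(X, τ) = {∅, {x29}, {x31}, {x29, x31}, {x30, x31, x32}, {x29, x30, x31, x32}}.
int(A) = ⋃ {U ∈ τ : U ⊆ A}. Opens contained in A: ∅.
Taking the union of these: int(A) = ∅.
cl(A) = ⋂ {C closed : A ⊆ C}. Closed sets containing A: {x30, x31, x32}, {x29, x30, x31, x32}.
Intersecting these: cl(A) = {x30, x31, x32}.
∂A = cl(A) ∖ int(A) = {x30, x31, x32} ∖ ∅ = {x30, x31, x32}.


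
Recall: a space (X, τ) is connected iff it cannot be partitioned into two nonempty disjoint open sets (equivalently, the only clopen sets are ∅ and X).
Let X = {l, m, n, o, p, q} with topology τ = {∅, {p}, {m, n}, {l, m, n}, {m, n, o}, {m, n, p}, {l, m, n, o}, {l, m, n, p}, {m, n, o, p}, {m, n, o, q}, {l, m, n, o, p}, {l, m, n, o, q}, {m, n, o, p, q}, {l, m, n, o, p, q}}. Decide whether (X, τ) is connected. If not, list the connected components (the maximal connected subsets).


(X, τ) is disconnected; components = [{p}, {l, m, n, o, q}].

Find clopen sets (U ∈ τ with X ∖ U ∈ τ):
  U = ∅, X ∖ U = {l, m, n, o, p, q} — both open, so U is clopen.
  U = {p}, X ∖ U = {l, m, n, o, q} — both open, so U is clopen.
  U = {l, m, n, o, q}, X ∖ U = {p} — both open, so U is clopen.
  U = {l, m, n, o, p, q}, X ∖ U = ∅ — both open, so U is clopen.
Nontrivial clopen(s) exist: e.g. {p}. So (X, τ) is disconnected.
Compute connected components by grouping points that agree on all clopens:
  component: {p}
  component: {l, m, n, o, q}


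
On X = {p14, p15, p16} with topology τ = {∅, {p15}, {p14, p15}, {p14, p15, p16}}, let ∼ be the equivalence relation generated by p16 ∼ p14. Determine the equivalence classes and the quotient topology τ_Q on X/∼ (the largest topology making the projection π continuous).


X/∼ = {[p14=p16], [p15]}; |τ_Q| = 3.

Equivalence classes: [p14=p16], [p15].
Quotient map π: X → X/∼ sends p14 ↦ [p14=p16], p15 ↦ [p15], p16 ↦ [p14=p16].
For each subset V ⊆ X/∼, compute π^{-1}(V) ⊆ X and check whether π^{-1}(V) ∈ τ. V is open in τ_Q iff π^{-1}(V) ∈ τ.
  V = {}: π^{-1}(V) = ∅ ∈ τ ✓.
  V = {[p14=p16]}: π^{-1}(V) = {p14, p16} ∉ τ ✗.
  V = {[p15]}: π^{-1}(V) = {p15} ∈ τ ✓.
  V = {[p14=p16], [p15]}: π^{-1}(V) = {p14, p15, p16} ∈ τ ✓.
Open sets in the quotient: τ_Q = {{}, {[p15]}, {[p14=p16], [p15]}} (3 elements).


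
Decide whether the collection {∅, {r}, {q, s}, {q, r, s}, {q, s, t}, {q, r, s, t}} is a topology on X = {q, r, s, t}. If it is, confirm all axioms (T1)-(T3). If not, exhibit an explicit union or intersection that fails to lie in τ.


τ IS a topology on X.

Axiom (T1): ∅ ∈ τ? Yes; X ∈ τ? Yes.
Axiom (T2/T3): check pairwise unions and intersections of members of τ.
All pairwise intersections and unions checked — each lies in τ. Therefore τ satisfies (T1), (T2), (T3): it IS a topology on X.


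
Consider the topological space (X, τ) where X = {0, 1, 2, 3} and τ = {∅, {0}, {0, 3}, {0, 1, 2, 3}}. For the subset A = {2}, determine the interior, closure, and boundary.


int(A) = ∅, cl(A) = {1, 2}, ∂A = {1, 2}.

Closed sets in (X, τ) are complements of opens:
  closed(X, τ) = {∅, {1, 2}, {1, 2, 3}, {0, 1, 2, 3}}.
int(A) = ⋃ {U ∈ τ : U ⊆ A}. Opens contained in A: ∅.
Taking the union of these: int(A) = ∅.
cl(A) = ⋂ {C closed : A ⊆ C}. Closed sets containing A: {1, 2}, {1, 2, 3}, {0, 1, 2, 3}.
Intersecting these: cl(A) = {1, 2}.
∂A = cl(A) ∖ int(A) = {1, 2} ∖ ∅ = {1, 2}.


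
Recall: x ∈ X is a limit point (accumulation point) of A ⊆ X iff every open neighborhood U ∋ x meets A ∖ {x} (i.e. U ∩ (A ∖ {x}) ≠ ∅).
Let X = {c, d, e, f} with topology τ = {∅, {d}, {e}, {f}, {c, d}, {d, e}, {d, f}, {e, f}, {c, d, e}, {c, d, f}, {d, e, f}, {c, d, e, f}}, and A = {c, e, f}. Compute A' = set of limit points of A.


A' = ∅

For each x ∈ X, list the open sets U ∈ τ with x ∈ U, then check whether U ∩ (A ∖ {x}) ≠ ∅ for every such U.
  x = c: open {c, d} ∋ x has {c, d} ∩ (A ∖ {c}) = ∅, so x is NOT a limit point.
  x = d: open {d} ∋ x has {d} ∩ (A ∖ {d}) = ∅, so x is NOT a limit point.
  x = e: open {e} ∋ x has {e} ∩ (A ∖ {e}) = ∅, so x is NOT a limit point.
  x = f: open {f} ∋ x has {f} ∩ (A ∖ {f}) = ∅, so x is NOT a limit point.
Collecting: A' = ∅.


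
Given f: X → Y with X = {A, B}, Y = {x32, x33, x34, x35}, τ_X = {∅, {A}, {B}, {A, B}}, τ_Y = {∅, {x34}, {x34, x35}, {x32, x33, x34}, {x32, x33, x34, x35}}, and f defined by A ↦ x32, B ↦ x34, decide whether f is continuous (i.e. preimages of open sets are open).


f IS continuous.

Compute f^{-1}(U) for each U ∈ τ_Y:
  U = ∅: f^{-1}(U) = ∅ ∈ τ_X ✓.
  U = {x34}: f^{-1}(U) = {B} ∈ τ_X ✓.
  U = {x34, x35}: f^{-1}(U) = {B} ∈ τ_X ✓.
  U = {x32, x33, x34}: f^{-1}(U) = {A, B} ∈ τ_X ✓.
  U = {x32, x33, x34, x35}: f^{-1}(U) = {A, B} ∈ τ_X ✓.
Every preimage lies in τ_X, so f IS continuous.


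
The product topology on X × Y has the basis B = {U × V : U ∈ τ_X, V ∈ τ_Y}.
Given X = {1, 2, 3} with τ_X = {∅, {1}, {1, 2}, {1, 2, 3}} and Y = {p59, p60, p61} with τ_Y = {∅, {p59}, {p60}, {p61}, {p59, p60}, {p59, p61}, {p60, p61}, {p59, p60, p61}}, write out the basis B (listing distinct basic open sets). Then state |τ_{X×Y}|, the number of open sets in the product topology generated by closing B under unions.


Basis B = {∅ × ∅, {1} × {p59}, {1} × {p60}, {1} × {p61}, {1} × {p59, p60}, {1} × {p59, p61}, {1, 2} × {p59}, {1} × {p60, p61}, {1, 2} × {p60}, {1, 2} × {p61}, {1} × {p59, p60, p61}, {1, 2, 3} × {p59}, {1, 2, 3} × {p60}, {1, 2, 3} × {p61}, {1, 2} × {p59, p60}, {1, 2} × {p59, p61}, {1, 2} × {p60, p61}, {1, 2} × {p59, p60, p61}, {1, 2, 3} × {p59, p60}, {1, 2, 3} × {p59, p61}, {1, 2, 3} × {p60, p61}, {1, 2, 3} × {p59, p60, p61}}; |τ_{X×Y}| = 64.

Enumerate products U × V with U ∈ τ_X, V ∈ τ_Y (deduplicated):
  ∅ × ∅ = {} (∅)
  {1} × {p59} = {(1,p59)}
  {1} × {p60} = {(1,p60)}
  {1} × {p61} = {(1,p61)}
  {1} × {p59, p60} = {(1,p59), (1,p60)}
  {1} × {p59, p61} = {(1,p59), (1,p61)}
  {1, 2} × {p59} = {(1,p59), (2,p59)}
  {1} × {p60, p61} = {(1,p60), (1,p61)}
  {1, 2} × {p60} = {(1,p60), (2,p60)}
  {1, 2} × {p61} = {(1,p61), (2,p61)}
  {1} × {p59, p60, p61} = {(1,p59), (1,p60), (1,p61)}
  {1, 2, 3} × {p59} = {(1,p59), (2,p59), (3,p59)}
  {1, 2, 3} × {p60} = {(1,p60), (2,p60), (3,p60)}
  {1, 2, 3} × {p61} = {(1,p61), (2,p61), (3,p61)}
  {1, 2} × {p59, p60} = {(1,p59), (1,p60), (2,p59), (2,p60)}
  {1, 2} × {p59, p61} = {(1,p59), (1,p61), (2,p59), (2,p61)}
  {1, 2} × {p60, p61} = {(1,p60), (1,p61), (2,p60), (2,p61)}
  {1, 2} × {p59, p60, p61} = {(1,p59), (1,p60), (1,p61), (2,p59), (2,p60), (2,p61)}
  {1, 2, 3} × {p59, p60} = {(1,p59), (1,p60), (2,p59), (2,p60), (3,p59), (3,p60)}
  {1, 2, 3} × {p59, p61} = {(1,p59), (1,p61), (2,p59), (2,p61), (3,p59), (3,p61)}
  {1, 2, 3} × {p60, p61} = {(1,p60), (1,p61), (2,p60), (2,p61), (3,p60), (3,p61)}
  {1, 2, 3} × {p59, p60, p61} = {(1,p59), (1,p60), (1,p61), (2,p59), (2,p60), (2,p61), (3,p59), (3,p60), (3,p61)}
These 22 distinct sets form the basis B.
Close under arbitrary unions to get τ_{X×Y}; counting gives |τ_{X×Y}| = 64.


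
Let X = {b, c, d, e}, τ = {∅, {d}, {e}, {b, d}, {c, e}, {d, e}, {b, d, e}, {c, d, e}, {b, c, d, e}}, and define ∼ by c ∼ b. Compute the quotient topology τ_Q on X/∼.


X/∼ = {[b=c], [d], [e]}; |τ_Q| = 5.

Equivalence classes: [b=c], [d], [e].
Quotient map π: X → X/∼ sends b ↦ [b=c], c ↦ [b=c], d ↦ [d], e ↦ [e].
For each subset V ⊆ X/∼, compute π^{-1}(V) ⊆ X and check whether π^{-1}(V) ∈ τ. V is open in τ_Q iff π^{-1}(V) ∈ τ.
  V = {}: π^{-1}(V) = ∅ ∈ τ ✓.
  V = {[b=c]}: π^{-1}(V) = {b, c} ∉ τ ✗.
  V = {[d]}: π^{-1}(V) = {d} ∈ τ ✓.
  V = {[b=c], [d]}: π^{-1}(V) = {b, c, d} ∉ τ ✗.
  V = {[e]}: π^{-1}(V) = {e} ∈ τ ✓.
  V = {[b=c], [e]}: π^{-1}(V) = {b, c, e} ∉ τ ✗.
  V = {[d], [e]}: π^{-1}(V) = {d, e} ∈ τ ✓.
  V = {[b=c], [d], [e]}: π^{-1}(V) = {b, c, d, e} ∈ τ ✓.
Open sets in the quotient: τ_Q = {{}, {[d]}, {[e]}, {[d], [e]}, {[b=c], [d], [e]}} (5 elements).


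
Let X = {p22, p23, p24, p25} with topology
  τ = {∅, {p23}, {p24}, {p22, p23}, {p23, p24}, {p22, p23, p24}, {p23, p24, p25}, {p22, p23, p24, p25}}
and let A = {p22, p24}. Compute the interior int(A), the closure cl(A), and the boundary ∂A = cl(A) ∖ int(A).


int(A) = {p24}, cl(A) = {p22, p24, p25}, ∂A = {p22, p25}.

Closed sets in (X, τ) are complements of opens:
  closed(X, τ) = {∅, {p22}, {p25}, {p22, p25}, {p24, p25}, {p22, p23, p25}, {p22, p24, p25}, {p22, p23, p24, p25}}.
int(A) = ⋃ {U ∈ τ : U ⊆ A}. Opens contained in A: ∅, {p24}.
Taking the union of these: int(A) = {p24}.
cl(A) = ⋂ {C closed : A ⊆ C}. Closed sets containing A: {p22, p24, p25}, {p22, p23, p24, p25}.
Intersecting these: cl(A) = {p22, p24, p25}.
∂A = cl(A) ∖ int(A) = {p22, p24, p25} ∖ {p24} = {p22, p25}.


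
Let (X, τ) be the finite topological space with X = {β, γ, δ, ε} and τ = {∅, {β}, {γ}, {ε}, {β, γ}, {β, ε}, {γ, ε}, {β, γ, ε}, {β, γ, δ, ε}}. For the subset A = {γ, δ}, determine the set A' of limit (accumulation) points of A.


A' = {δ}

For each x ∈ X, list the open sets U ∈ τ with x ∈ U, then check whether U ∩ (A ∖ {x}) ≠ ∅ for every such U.
  x = β: open {β} ∋ x has {β} ∩ (A ∖ {β}) = ∅, so x is NOT a limit point.
  x = γ: open {γ} ∋ x has {γ} ∩ (A ∖ {γ}) = ∅, so x is NOT a limit point.
  x = δ: opens ∋ x are {β, γ, δ, ε}; each meets A ∖ {δ}, so x IS a limit point.
  x = ε: open {ε} ∋ x has {ε} ∩ (A ∖ {ε}) = ∅, so x is NOT a limit point.
Collecting: A' = {δ}.


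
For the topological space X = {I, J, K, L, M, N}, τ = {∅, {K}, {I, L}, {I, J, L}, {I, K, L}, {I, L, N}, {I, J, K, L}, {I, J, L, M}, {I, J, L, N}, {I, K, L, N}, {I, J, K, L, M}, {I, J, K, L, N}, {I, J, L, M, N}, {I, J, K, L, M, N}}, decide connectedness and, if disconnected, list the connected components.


(X, τ) is disconnected; components = [{K}, {I, J, L, M, N}].

Find clopen sets (U ∈ τ with X ∖ U ∈ τ):
  U = ∅, X ∖ U = {I, J, K, L, M, N} — both open, so U is clopen.
  U = {K}, X ∖ U = {I, J, L, M, N} — both open, so U is clopen.
  U = {I, J, L, M, N}, X ∖ U = {K} — both open, so U is clopen.
  U = {I, J, K, L, M, N}, X ∖ U = ∅ — both open, so U is clopen.
Nontrivial clopen(s) exist: e.g. {I, J, L, M, N}. So (X, τ) is disconnected.
Compute connected components by grouping points that agree on all clopens:
  component: {K}
  component: {I, J, L, M, N}


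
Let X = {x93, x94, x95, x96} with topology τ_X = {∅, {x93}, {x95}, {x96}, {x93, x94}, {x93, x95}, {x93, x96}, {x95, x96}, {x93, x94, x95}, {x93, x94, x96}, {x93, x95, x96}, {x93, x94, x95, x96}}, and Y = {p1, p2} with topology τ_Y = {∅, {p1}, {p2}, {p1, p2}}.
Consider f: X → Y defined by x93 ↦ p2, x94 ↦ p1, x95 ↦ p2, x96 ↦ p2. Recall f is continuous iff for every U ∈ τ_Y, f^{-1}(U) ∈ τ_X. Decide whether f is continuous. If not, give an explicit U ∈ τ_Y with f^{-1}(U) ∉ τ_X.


f is NOT continuous.

Compute f^{-1}(U) for each U ∈ τ_Y:
  U = ∅: f^{-1}(U) = ∅ ∈ τ_X ✓.
  U = {p1}: f^{-1}(U) = {x94} ∉ τ_X ✗.
  U = {p2}: f^{-1}(U) = {x93, x95, x96} ∈ τ_X ✓.
  U = {p1, p2}: f^{-1}(U) = {x93, x94, x95, x96} ∈ τ_X ✓.
Found U = {p1} with f^{-1}(U) = {x94} not in τ_X. Therefore f is NOT continuous.


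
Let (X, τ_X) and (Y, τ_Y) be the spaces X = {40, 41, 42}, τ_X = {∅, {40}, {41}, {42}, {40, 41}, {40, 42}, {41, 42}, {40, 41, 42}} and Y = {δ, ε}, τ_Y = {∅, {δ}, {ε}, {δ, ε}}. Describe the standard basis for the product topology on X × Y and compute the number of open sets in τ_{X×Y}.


Basis B = {∅ × ∅, {40} × {δ}, {40} × {ε}, {41} × {δ}, {41} × {ε}, {42} × {δ}, {42} × {ε}, {40} × {δ, ε}, {40, 41} × {δ}, {40, 42} × {δ}, {40, 41} × {ε}, {40, 42} × {ε}, {41} × {δ, ε}, {41, 42} × {δ}, {41, 42} × {ε}, {42} × {δ, ε}, {40, 41, 42} × {δ}, {40, 41, 42} × {ε}, {40, 41} × {δ, ε}, {40, 42} × {δ, ε}, {41, 42} × {δ, ε}, {40, 41, 42} × {δ, ε}}; |τ_{X×Y}| = 64.

Enumerate products U × V with U ∈ τ_X, V ∈ τ_Y (deduplicated):
  ∅ × ∅ = {} (∅)
  {40} × {δ} = {(40,δ)}
  {40} × {ε} = {(40,ε)}
  {41} × {δ} = {(41,δ)}
  {41} × {ε} = {(41,ε)}
  {42} × {δ} = {(42,δ)}
  {42} × {ε} = {(42,ε)}
  {40} × {δ, ε} = {(40,δ), (40,ε)}
  {40, 41} × {δ} = {(40,δ), (41,δ)}
  {40, 42} × {δ} = {(40,δ), (42,δ)}
  {40, 41} × {ε} = {(40,ε), (41,ε)}
  {40, 42} × {ε} = {(40,ε), (42,ε)}
  {41} × {δ, ε} = {(41,δ), (41,ε)}
  {41, 42} × {δ} = {(41,δ), (42,δ)}
  {41, 42} × {ε} = {(41,ε), (42,ε)}
  {42} × {δ, ε} = {(42,δ), (42,ε)}
  {40, 41, 42} × {δ} = {(40,δ), (41,δ), (42,δ)}
  {40, 41, 42} × {ε} = {(40,ε), (41,ε), (42,ε)}
  {40, 41} × {δ, ε} = {(40,δ), (40,ε), (41,δ), (41,ε)}
  {40, 42} × {δ, ε} = {(40,δ), (40,ε), (42,δ), (42,ε)}
  {41, 42} × {δ, ε} = {(41,δ), (41,ε), (42,δ), (42,ε)}
  {40, 41, 42} × {δ, ε} = {(40,δ), (40,ε), (41,δ), (41,ε), (42,δ), (42,ε)}
These 22 distinct sets form the basis B.
Close under arbitrary unions to get τ_{X×Y}; counting gives |τ_{X×Y}| = 64.
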